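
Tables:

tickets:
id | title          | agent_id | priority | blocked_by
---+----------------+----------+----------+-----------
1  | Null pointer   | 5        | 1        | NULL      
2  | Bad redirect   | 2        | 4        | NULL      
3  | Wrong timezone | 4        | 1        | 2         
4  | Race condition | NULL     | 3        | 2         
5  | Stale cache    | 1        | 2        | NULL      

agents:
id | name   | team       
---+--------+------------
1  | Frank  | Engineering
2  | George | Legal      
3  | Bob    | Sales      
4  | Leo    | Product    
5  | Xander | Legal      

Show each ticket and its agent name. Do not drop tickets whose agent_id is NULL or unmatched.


LEFT JOIN keeps every row from tickets (the left table); where agent_id has no match in agents, the agent columns become NULL. Walk through each ticket:
  - ticket 1 (Null pointer): agent_id=5 -> matches Xander
  - ticket 2 (Bad redirect): agent_id=2 -> matches George
  - ticket 3 (Wrong timezone): agent_id=4 -> matches Leo
  - ticket 4 (Race condition): agent_id=NULL, no match -> kept with NULL
  - ticket 5 (Stale cache): agent_id=1 -> matches Frank
All 5 rows appear; 1 has NULL agent.

SQL:
SELECT a.title, b.name AS agent
FROM tickets a
LEFT JOIN agents b ON a.agent_id = b.id

Result:
title          | agent 
---------------+-------
Null pointer   | Xander
Bad redirect   | George
Wrong timezone | Leo   
Race condition | NULL  
Stale cache    | Frank 


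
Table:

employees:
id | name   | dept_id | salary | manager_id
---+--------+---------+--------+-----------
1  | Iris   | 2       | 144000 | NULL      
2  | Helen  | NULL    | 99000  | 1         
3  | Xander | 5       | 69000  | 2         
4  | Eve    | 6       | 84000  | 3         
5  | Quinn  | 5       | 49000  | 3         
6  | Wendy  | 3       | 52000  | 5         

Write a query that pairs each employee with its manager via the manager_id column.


This is a self-join: employees is joined to a second copy of itself, matching each row's manager_id to another row's id. Use LEFT JOIN so rows with manager_id=NULL are kept.
  - employee 1 (Iris): manager_id=NULL -> NULL
  - employee 2 (Helen): manager_id=1 -> Iris
  - employee 3 (Xander): manager_id=2 -> Helen
  - employee 4 (Eve): manager_id=3 -> Xander
  - employee 5 (Quinn): manager_id=3 -> Xander
  - employee 6 (Wendy): manager_id=5 -> Quinn

SQL:
SELECT a.name AS item, b.name AS manager
FROM employees a
LEFT JOIN employees b ON a.manager_id = b.id

Result:
item   | manager
-------+--------
Iris   | NULL   
Helen  | Iris   
Xander | Helen  
Eve    | Xander 
Quinn  | Xander 
Wendy  | Quinn  


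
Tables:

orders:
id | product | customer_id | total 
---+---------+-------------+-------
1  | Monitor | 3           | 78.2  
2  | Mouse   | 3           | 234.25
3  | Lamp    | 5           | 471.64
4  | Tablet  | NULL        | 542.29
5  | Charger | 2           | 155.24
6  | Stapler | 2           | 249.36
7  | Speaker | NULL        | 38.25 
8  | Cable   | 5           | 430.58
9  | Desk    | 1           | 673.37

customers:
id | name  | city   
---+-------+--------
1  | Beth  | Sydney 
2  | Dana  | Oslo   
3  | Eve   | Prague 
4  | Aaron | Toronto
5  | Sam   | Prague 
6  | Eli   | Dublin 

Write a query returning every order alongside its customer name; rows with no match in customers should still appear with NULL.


LEFT JOIN keeps every row from orders (the left table); where customer_id has no match in customers, the customer columns become NULL. Walk through each order:
  - order 1 (Monitor): customer_id=3 -> matches Eve
  - order 2 (Mouse): customer_id=3 -> matches Eve
  - order 3 (Lamp): customer_id=5 -> matches Sam
  - order 4 (Tablet): customer_id=NULL, no match -> kept with NULL
  - order 5 (Charger): customer_id=2 -> matches Dana
  - order 6 (Stapler): customer_id=2 -> matches Dana
  - order 7 (Speaker): customer_id=NULL, no match -> kept with NULL
  - order 8 (Cable): customer_id=5 -> matches Sam
  - order 9 (Desk): customer_id=1 -> matches Beth
All 9 rows appear; 2 have NULL customer.

SQL:
SELECT a.product, b.name AS customer
FROM orders a
LEFT JOIN customers b ON a.customer_id = b.id

Result:
product | customer
--------+---------
Monitor | Eve     
Mouse   | Eve     
Lamp    | Sam     
Tablet  | NULL    
Charger | Dana    
Stapler | Dana    
Speaker | NULL    
Cable   | Sam     
Desk    | Beth    


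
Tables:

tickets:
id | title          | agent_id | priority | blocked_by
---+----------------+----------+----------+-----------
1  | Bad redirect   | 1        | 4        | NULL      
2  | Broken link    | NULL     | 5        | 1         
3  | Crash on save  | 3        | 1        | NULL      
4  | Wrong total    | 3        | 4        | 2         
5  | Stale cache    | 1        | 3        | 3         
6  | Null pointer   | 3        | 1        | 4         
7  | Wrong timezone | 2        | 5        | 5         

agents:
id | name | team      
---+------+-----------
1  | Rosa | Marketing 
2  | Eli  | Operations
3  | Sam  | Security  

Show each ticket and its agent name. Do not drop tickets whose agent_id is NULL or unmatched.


LEFT JOIN keeps every row from tickets (the left table); where agent_id has no match in agents, the agent columns become NULL. Walk through each ticket:
  - ticket 1 (Bad redirect): agent_id=1 -> matches Rosa
  - ticket 2 (Broken link): agent_id=NULL, no match -> kept with NULL
  - ticket 3 (Crash on save): agent_id=3 -> matches Sam
  - ticket 4 (Wrong total): agent_id=3 -> matches Sam
  - ticket 5 (Stale cache): agent_id=1 -> matches Rosa
  - ticket 6 (Null pointer): agent_id=3 -> matches Sam
  - ticket 7 (Wrong timezone): agent_id=2 -> matches Eli
All 7 rows appear; 1 has NULL agent.

SQL:
SELECT a.title, b.name AS agent
FROM tickets a
LEFT JOIN agents b ON a.agent_id = b.id

Result:
title          | agent
---------------+------
Bad redirect   | Rosa 
Broken link    | NULL 
Crash on save  | Sam  
Wrong total    | Sam  
Stale cache    | Rosa 
Null pointer   | Sam  
Wrong timezone | Eli  


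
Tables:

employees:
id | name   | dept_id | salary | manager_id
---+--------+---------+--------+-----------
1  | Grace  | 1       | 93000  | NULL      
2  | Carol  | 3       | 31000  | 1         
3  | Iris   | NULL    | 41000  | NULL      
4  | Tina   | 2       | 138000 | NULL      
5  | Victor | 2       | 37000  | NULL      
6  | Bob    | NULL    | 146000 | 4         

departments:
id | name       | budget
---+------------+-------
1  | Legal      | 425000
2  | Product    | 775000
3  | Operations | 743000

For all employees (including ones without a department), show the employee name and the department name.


LEFT JOIN keeps every row from employees (the left table); where dept_id has no match in departments, the department columns become NULL. Walk through each employee:
  - employee 1 (Grace): dept_id=1 -> matches Legal
  - employee 2 (Carol): dept_id=3 -> matches Operations
  - employee 3 (Iris): dept_id=NULL, no match -> kept with NULL
  - employee 4 (Tina): dept_id=2 -> matches Product
  - employee 5 (Victor): dept_id=2 -> matches Product
  - employee 6 (Bob): dept_id=NULL, no match -> kept with NULL
All 6 rows appear; 2 have NULL department.

SQL:
SELECT a.name, b.name AS department
FROM employees a
LEFT JOIN departments b ON a.dept_id = b.id

Result:
name   | department
-------+-----------
Grace  | Legal     
Carol  | Operations
Iris   | NULL      
Tina   | Product   
Victor | Product   
Bob    | NULL      


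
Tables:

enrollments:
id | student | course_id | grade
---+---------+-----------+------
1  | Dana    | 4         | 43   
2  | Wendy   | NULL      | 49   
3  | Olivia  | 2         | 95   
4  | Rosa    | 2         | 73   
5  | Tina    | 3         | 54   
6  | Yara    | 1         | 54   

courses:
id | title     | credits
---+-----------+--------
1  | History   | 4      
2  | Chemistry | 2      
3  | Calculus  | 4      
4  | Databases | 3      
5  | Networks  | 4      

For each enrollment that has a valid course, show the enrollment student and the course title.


INNER JOIN keeps only enrollments rows whose course_id matches an id in courses. Walk through each enrollment:
  - enrollment 1 (Dana): course_id=4 -> matches Databases
  - enrollment 2 (Wendy): course_id=NULL, no match -> dropped
  - enrollment 3 (Olivia): course_id=2 -> matches Chemistry
  - enrollment 4 (Rosa): course_id=2 -> matches Chemistry
  - enrollment 5 (Tina): course_id=3 -> matches Calculus
  - enrollment 6 (Yara): course_id=1 -> matches History
So 1 of 6 rows is dropped.

SQL:
SELECT a.student, b.title AS course
FROM enrollments a
INNER JOIN courses b ON a.course_id = b.id

Result:
student | course   
--------+----------
Dana    | Databases
Olivia  | Chemistry
Rosa    | Chemistry
Tina    | Calculus 
Yara    | History  


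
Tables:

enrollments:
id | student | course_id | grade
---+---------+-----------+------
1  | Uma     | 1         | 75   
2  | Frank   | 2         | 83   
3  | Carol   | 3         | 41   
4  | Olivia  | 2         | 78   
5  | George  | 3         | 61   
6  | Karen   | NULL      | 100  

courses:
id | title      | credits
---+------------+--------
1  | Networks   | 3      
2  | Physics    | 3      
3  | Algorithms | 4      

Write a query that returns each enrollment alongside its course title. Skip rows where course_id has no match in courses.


INNER JOIN keeps only enrollments rows whose course_id matches an id in courses. Walk through each enrollment:
  - enrollment 1 (Uma): course_id=1 -> matches Networks
  - enrollment 2 (Frank): course_id=2 -> matches Physics
  - enrollment 3 (Carol): course_id=3 -> matches Algorithms
  - enrollment 4 (Olivia): course_id=2 -> matches Physics
  - enrollment 5 (George): course_id=3 -> matches Algorithms
  - enrollment 6 (Karen): course_id=NULL, no match -> dropped
So 1 of 6 rows is dropped.

SQL:
SELECT a.student, b.title AS course
FROM enrollments a
INNER JOIN courses b ON a.course_id = b.id

Result:
student | course    
--------+-----------
Uma     | Networks  
Frank   | Physics   
Carol   | Algorithms
Olivia  | Physics   
George  | Algorithms


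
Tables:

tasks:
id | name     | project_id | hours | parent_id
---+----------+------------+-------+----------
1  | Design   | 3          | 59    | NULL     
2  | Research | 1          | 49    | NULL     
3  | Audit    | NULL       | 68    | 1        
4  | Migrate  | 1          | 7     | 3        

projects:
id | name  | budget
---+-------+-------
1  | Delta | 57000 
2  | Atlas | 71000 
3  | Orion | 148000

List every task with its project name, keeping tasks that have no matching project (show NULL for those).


LEFT JOIN keeps every row from tasks (the left table); where project_id has no match in projects, the project columns become NULL. Walk through each task:
  - task 1 (Design): project_id=3 -> matches Orion
  - task 2 (Research): project_id=1 -> matches Delta
  - task 3 (Audit): project_id=NULL, no match -> kept with NULL
  - task 4 (Migrate): project_id=1 -> matches Delta
All 4 rows appear; 1 has NULL project.

SQL:
SELECT a.name, b.name AS project
FROM tasks a
LEFT JOIN projects b ON a.project_id = b.id

Result:
name     | project
---------+--------
Design   | Orion  
Research | Delta  
Audit    | NULL   
Migrate  | Delta  


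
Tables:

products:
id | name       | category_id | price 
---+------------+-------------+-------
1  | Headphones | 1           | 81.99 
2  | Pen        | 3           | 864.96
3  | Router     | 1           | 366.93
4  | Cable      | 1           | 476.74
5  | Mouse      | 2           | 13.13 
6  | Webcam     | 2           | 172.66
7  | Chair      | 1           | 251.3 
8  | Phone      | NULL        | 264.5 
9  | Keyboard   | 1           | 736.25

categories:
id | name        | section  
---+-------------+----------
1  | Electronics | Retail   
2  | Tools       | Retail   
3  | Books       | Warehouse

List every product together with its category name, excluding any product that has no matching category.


INNER JOIN keeps only products rows whose category_id matches an id in categories. Walk through each product:
  - product 1 (Headphones): category_id=1 -> matches Electronics
  - product 2 (Pen): category_id=3 -> matches Books
  - product 3 (Router): category_id=1 -> matches Electronics
  - product 4 (Cable): category_id=1 -> matches Electronics
  - product 5 (Mouse): category_id=2 -> matches Tools
  - product 6 (Webcam): category_id=2 -> matches Tools
  - product 7 (Chair): category_id=1 -> matches Electronics
  - product 8 (Phone): category_id=NULL, no match -> dropped
  - product 9 (Keyboard): category_id=1 -> matches Electronics
So 1 of 9 rows is dropped.

SQL:
SELECT a.name, b.name AS category
FROM products a
INNER JOIN categories b ON a.category_id = b.id

Result:
name       | category   
-----------+------------
Headphones | Electronics
Pen        | Books      
Router     | Electronics
Cable      | Electronics
Mouse      | Tools      
Webcam     | Tools      
Chair      | Electronics
Keyboard   | Electronics


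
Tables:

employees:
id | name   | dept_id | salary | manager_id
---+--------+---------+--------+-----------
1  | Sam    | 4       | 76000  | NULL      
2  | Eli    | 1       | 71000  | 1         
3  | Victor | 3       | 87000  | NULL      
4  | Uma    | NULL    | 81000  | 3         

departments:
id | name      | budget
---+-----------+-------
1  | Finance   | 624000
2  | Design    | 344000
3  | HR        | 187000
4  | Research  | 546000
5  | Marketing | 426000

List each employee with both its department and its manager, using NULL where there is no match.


Two LEFT JOINs from the same base table employees: one to departments via dept_id, one to employees itself via manager_id. Both are LEFT so every employee is preserved.
Match against departments:
  - employee 1 (Sam): dept_id=4 -> matches Research
  - employee 2 (Eli): dept_id=1 -> matches Finance
  - employee 3 (Victor): dept_id=3 -> matches HR
  - employee 4 (Uma): dept_id=NULL, no match -> kept with NULL
Match against employees (self):
  - employee 1 (Sam): manager_id=NULL -> NULL
  - employee 2 (Eli): manager_id=1 -> Sam
  - employee 3 (Victor): manager_id=NULL -> NULL
  - employee 4 (Uma): manager_id=3 -> Victor

SQL:
SELECT a.name, b.name AS department, c.name AS manager
FROM employees a
LEFT JOIN departments b ON a.dept_id = b.id
LEFT JOIN employees c ON a.manager_id = c.id

Result:
name   | department | manager
-------+------------+--------
Sam    | Research   | NULL   
Eli    | Finance    | Sam    
Victor | HR         | NULL   
Uma    | NULL       | Victor 


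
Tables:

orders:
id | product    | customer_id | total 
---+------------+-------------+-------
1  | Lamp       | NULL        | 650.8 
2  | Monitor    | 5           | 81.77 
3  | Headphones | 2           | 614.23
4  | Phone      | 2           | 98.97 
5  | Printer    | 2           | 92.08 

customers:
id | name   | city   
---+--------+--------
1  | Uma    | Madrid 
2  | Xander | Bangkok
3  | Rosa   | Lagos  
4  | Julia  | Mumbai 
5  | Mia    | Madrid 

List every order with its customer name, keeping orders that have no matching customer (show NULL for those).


LEFT JOIN keeps every row from orders (the left table); where customer_id has no match in customers, the customer columns become NULL. Walk through each order:
  - order 1 (Lamp): customer_id=NULL, no match -> kept with NULL
  - order 2 (Monitor): customer_id=5 -> matches Mia
  - order 3 (Headphones): customer_id=2 -> matches Xander
  - order 4 (Phone): customer_id=2 -> matches Xander
  - order 5 (Printer): customer_id=2 -> matches Xander
All 5 rows appear; 1 has NULL customer.

SQL:
SELECT a.product, b.name AS customer
FROM orders a
LEFT JOIN customers b ON a.customer_id = b.id

Result:
product    | customer
-----------+---------
Lamp       | NULL    
Monitor    | Mia     
Headphones | Xander  
Phone      | Xander  
Printer    | Xander  


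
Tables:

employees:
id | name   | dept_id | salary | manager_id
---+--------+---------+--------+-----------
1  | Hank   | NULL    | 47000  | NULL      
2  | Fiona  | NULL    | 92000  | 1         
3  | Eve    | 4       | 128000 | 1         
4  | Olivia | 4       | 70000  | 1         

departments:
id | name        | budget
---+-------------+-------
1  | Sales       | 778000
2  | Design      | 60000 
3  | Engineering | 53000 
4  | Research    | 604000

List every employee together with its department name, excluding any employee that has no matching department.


INNER JOIN keeps only employees rows whose dept_id matches an id in departments. Walk through each employee:
  - employee 1 (Hank): dept_id=NULL, no match -> dropped
  - employee 2 (Fiona): dept_id=NULL, no match -> dropped
  - employee 3 (Eve): dept_id=4 -> matches Research
  - employee 4 (Olivia): dept_id=4 -> matches Research
So 2 of 4 rows are dropped.

SQL:
SELECT a.name, b.name AS department
FROM employees a
INNER JOIN departments b ON a.dept_id = b.id

Result:
name   | department
-------+-----------
Eve    | Research  
Olivia | Research  


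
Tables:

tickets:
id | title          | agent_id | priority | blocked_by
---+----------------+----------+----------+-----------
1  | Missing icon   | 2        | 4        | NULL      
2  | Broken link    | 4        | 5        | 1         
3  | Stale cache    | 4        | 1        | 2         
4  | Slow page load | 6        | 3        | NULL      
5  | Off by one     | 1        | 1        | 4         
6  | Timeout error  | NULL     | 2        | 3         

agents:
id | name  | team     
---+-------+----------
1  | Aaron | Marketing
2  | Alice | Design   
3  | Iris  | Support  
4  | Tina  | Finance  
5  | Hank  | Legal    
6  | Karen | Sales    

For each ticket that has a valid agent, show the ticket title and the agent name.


INNER JOIN keeps only tickets rows whose agent_id matches an id in agents. Walk through each ticket:
  - ticket 1 (Missing icon): agent_id=2 -> matches Alice
  - ticket 2 (Broken link): agent_id=4 -> matches Tina
  - ticket 3 (Stale cache): agent_id=4 -> matches Tina
  - ticket 4 (Slow page load): agent_id=6 -> matches Karen
  - ticket 5 (Off by one): agent_id=1 -> matches Aaron
  - ticket 6 (Timeout error): agent_id=NULL, no match -> dropped
So 1 of 6 rows is dropped.

SQL:
SELECT a.title, b.name AS agent
FROM tickets a
INNER JOIN agents b ON a.agent_id = b.id

Result:
title          | agent
---------------+------
Missing icon   | Alice
Broken link    | Tina 
Stale cache    | Tina 
Slow page load | Karen
Off by one     | Aaron


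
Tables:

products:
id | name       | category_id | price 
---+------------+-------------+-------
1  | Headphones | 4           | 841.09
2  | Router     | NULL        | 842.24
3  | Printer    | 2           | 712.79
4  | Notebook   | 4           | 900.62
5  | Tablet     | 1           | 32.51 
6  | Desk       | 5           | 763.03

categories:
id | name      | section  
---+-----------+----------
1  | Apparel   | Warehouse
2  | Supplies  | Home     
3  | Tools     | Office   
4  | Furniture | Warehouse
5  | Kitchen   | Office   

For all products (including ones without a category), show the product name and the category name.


LEFT JOIN keeps every row from products (the left table); where category_id has no match in categories, the category columns become NULL. Walk through each product:
  - product 1 (Headphones): category_id=4 -> matches Furniture
  - product 2 (Router): category_id=NULL, no match -> kept with NULL
  - product 3 (Printer): category_id=2 -> matches Supplies
  - product 4 (Notebook): category_id=4 -> matches Furniture
  - product 5 (Tablet): category_id=1 -> matches Apparel
  - product 6 (Desk): category_id=5 -> matches Kitchen
All 6 rows appear; 1 has NULL category.

SQL:
SELECT a.name, b.name AS category
FROM products a
LEFT JOIN categories b ON a.category_id = b.id

Result:
name       | category 
-----------+----------
Headphones | Furniture
Router     | NULL     
Printer    | Supplies 
Notebook   | Furniture
Tablet     | Apparel  
Desk       | Kitchen  


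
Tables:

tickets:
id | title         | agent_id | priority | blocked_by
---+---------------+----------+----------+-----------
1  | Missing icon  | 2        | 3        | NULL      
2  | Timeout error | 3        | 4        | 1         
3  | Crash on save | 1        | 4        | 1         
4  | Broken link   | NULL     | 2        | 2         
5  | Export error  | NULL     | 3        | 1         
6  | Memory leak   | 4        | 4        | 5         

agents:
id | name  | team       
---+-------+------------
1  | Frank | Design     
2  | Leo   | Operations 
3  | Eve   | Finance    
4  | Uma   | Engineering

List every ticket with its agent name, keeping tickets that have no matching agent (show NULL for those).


LEFT JOIN keeps every row from tickets (the left table); where agent_id has no match in agents, the agent columns become NULL. Walk through each ticket:
  - ticket 1 (Missing icon): agent_id=2 -> matches Leo
  - ticket 2 (Timeout error): agent_id=3 -> matches Eve
  - ticket 3 (Crash on save): agent_id=1 -> matches Frank
  - ticket 4 (Broken link): agent_id=NULL, no match -> kept with NULL
  - ticket 5 (Export error): agent_id=NULL, no match -> kept with NULL
  - ticket 6 (Memory leak): agent_id=4 -> matches Uma
All 6 rows appear; 2 have NULL agent.

SQL:
SELECT a.title, b.name AS agent
FROM tickets a
LEFT JOIN agents b ON a.agent_id = b.id

Result:
title         | agent
--------------+------
Missing icon  | Leo  
Timeout error | Eve  
Crash on save | Frank
Broken link   | NULL 
Export error  | NULL 
Memory leak   | Uma  


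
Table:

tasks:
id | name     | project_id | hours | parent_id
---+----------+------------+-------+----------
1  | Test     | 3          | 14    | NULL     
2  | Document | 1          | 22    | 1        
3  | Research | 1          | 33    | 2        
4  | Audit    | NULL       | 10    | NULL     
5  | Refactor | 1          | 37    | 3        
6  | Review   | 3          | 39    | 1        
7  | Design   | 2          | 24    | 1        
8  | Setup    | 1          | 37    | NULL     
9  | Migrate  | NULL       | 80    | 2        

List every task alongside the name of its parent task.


This is a self-join: tasks is joined to a second copy of itself, matching each row's parent_id to another row's id. Use LEFT JOIN so rows with parent_id=NULL are kept.
  - task 1 (Test): parent_id=NULL -> NULL
  - task 2 (Document): parent_id=1 -> Test
  - task 3 (Research): parent_id=2 -> Document
  - task 4 (Audit): parent_id=NULL -> NULL
  - task 5 (Refactor): parent_id=3 -> Research
  - task 6 (Review): parent_id=1 -> Test
  - task 7 (Design): parent_id=1 -> Test
  - task 8 (Setup): parent_id=NULL -> NULL
  - task 9 (Migrate): parent_id=2 -> Document

SQL:
SELECT a.name AS item, b.name AS parent
FROM tasks a
LEFT JOIN tasks b ON a.parent_id = b.id

Result:
item     | parent  
---------+---------
Test     | NULL    
Document | Test    
Research | Document
Audit    | NULL    
Refactor | Research
Review   | Test    
Design   | Test    
Setup    | NULL    
Migrate  | Document


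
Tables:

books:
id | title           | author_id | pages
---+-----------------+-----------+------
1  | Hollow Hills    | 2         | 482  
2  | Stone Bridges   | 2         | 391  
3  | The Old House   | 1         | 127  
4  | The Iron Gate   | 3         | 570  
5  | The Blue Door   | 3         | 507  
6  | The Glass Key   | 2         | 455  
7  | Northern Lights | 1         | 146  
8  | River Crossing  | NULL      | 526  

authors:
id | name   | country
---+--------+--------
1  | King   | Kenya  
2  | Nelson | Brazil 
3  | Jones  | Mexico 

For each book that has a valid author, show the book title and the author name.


INNER JOIN keeps only books rows whose author_id matches an id in authors. Walk through each book:
  - book 1 (Hollow Hills): author_id=2 -> matches Nelson
  - book 2 (Stone Bridges): author_id=2 -> matches Nelson
  - book 3 (The Old House): author_id=1 -> matches King
  - book 4 (The Iron Gate): author_id=3 -> matches Jones
  - book 5 (The Blue Door): author_id=3 -> matches Jones
  - book 6 (The Glass Key): author_id=2 -> matches Nelson
  - book 7 (Northern Lights): author_id=1 -> matches King
  - book 8 (River Crossing): author_id=NULL, no match -> dropped
So 1 of 8 rows is dropped.

SQL:
SELECT a.title, b.name AS author
FROM books a
INNER JOIN authors b ON a.author_id = b.id

Result:
title           | author
----------------+-------
Hollow Hills    | Nelson
Stone Bridges   | Nelson
The Old House   | King  
The Iron Gate   | Jones 
The Blue Door   | Jones 
The Glass Key   | Nelson
Northern Lights | King  


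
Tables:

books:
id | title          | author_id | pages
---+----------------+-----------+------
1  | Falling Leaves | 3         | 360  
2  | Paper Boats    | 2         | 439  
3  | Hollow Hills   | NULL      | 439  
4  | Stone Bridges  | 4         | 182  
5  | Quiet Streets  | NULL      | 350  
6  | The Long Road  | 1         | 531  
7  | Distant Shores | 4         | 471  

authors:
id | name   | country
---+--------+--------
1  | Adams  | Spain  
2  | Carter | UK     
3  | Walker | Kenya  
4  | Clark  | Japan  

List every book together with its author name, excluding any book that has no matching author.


INNER JOIN keeps only books rows whose author_id matches an id in authors. Walk through each book:
  - book 1 (Falling Leaves): author_id=3 -> matches Walker
  - book 2 (Paper Boats): author_id=2 -> matches Carter
  - book 3 (Hollow Hills): author_id=NULL, no match -> dropped
  - book 4 (Stone Bridges): author_id=4 -> matches Clark
  - book 5 (Quiet Streets): author_id=NULL, no match -> dropped
  - book 6 (The Long Road): author_id=1 -> matches Adams
  - book 7 (Distant Shores): author_id=4 -> matches Clark
So 2 of 7 rows are dropped.

SQL:
SELECT a.title, b.name AS author
FROM books a
INNER JOIN authors b ON a.author_id = b.id

Result:
title          | author
---------------+-------
Falling Leaves | Walker
Paper Boats    | Carter
Stone Bridges  | Clark 
The Long Road  | Adams 
Distant Shores | Clark 


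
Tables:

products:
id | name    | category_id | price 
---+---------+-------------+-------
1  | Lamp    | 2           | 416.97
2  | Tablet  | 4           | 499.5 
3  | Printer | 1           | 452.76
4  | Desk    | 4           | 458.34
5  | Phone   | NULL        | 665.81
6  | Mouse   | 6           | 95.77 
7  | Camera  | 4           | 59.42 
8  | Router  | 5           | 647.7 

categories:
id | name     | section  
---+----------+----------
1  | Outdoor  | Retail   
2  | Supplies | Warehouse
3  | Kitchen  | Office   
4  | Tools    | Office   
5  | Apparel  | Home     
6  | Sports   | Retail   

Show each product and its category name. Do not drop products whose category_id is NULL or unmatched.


LEFT JOIN keeps every row from products (the left table); where category_id has no match in categories, the category columns become NULL. Walk through each product:
  - product 1 (Lamp): category_id=2 -> matches Supplies
  - product 2 (Tablet): category_id=4 -> matches Tools
  - product 3 (Printer): category_id=1 -> matches Outdoor
  - product 4 (Desk): category_id=4 -> matches Tools
  - product 5 (Phone): category_id=NULL, no match -> kept with NULL
  - product 6 (Mouse): category_id=6 -> matches Sports
  - product 7 (Camera): category_id=4 -> matches Tools
  - product 8 (Router): category_id=5 -> matches Apparel
All 8 rows appear; 1 has NULL category.

SQL:
SELECT a.name, b.name AS category
FROM products a
LEFT JOIN categories b ON a.category_id = b.id

Result:
name    | category
--------+---------
Lamp    | Supplies
Tablet  | Tools   
Printer | Outdoor 
Desk    | Tools   
Phone   | NULL    
Mouse   | Sports  
Camera  | Tools   
Router  | Apparel 


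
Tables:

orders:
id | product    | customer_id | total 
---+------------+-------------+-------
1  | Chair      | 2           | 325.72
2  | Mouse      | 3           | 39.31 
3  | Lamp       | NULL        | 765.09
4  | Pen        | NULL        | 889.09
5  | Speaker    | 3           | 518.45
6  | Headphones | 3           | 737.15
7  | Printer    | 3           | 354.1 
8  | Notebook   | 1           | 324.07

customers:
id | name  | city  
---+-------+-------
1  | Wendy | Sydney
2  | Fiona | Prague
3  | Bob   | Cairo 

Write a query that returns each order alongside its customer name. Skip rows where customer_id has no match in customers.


INNER JOIN keeps only orders rows whose customer_id matches an id in customers. Walk through each order:
  - order 1 (Chair): customer_id=2 -> matches Fiona
  - order 2 (Mouse): customer_id=3 -> matches Bob
  - order 3 (Lamp): customer_id=NULL, no match -> dropped
  - order 4 (Pen): customer_id=NULL, no match -> dropped
  - order 5 (Speaker): customer_id=3 -> matches Bob
  - order 6 (Headphones): customer_id=3 -> matches Bob
  - order 7 (Printer): customer_id=3 -> matches Bob
  - order 8 (Notebook): customer_id=1 -> matches Wendy
So 2 of 8 rows are dropped.

SQL:
SELECT a.product, b.name AS customer
FROM orders a
INNER JOIN customers b ON a.customer_id = b.id

Result:
product    | customer
-----------+---------
Chair      | Fiona   
Mouse      | Bob     
Speaker    | Bob     
Headphones | Bob     
Printer    | Bob     
Notebook   | Wendy   


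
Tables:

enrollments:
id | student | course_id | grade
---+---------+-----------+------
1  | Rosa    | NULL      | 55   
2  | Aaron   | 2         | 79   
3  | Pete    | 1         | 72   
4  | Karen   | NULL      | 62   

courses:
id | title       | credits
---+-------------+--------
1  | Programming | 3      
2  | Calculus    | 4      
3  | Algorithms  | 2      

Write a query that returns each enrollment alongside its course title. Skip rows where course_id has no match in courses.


INNER JOIN keeps only enrollments rows whose course_id matches an id in courses. Walk through each enrollment:
  - enrollment 1 (Rosa): course_id=NULL, no match -> dropped
  - enrollment 2 (Aaron): course_id=2 -> matches Calculus
  - enrollment 3 (Pete): course_id=1 -> matches Programming
  - enrollment 4 (Karen): course_id=NULL, no match -> dropped
So 2 of 4 rows are dropped.

SQL:
SELECT a.student, b.title AS course
FROM enrollments a
INNER JOIN courses b ON a.course_id = b.id

Result:
student | course     
--------+------------
Aaron   | Calculus   
Pete    | Programming


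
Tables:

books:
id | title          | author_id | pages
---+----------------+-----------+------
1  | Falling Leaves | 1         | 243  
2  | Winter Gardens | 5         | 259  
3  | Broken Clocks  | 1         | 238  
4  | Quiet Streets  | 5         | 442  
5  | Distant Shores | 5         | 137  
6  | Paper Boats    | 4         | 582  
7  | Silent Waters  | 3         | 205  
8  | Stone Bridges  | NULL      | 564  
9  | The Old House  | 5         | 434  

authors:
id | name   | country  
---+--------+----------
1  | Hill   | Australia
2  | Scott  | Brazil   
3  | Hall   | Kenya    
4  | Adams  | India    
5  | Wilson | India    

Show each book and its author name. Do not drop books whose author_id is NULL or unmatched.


LEFT JOIN keeps every row from books (the left table); where author_id has no match in authors, the author columns become NULL. Walk through each book:
  - book 1 (Falling Leaves): author_id=1 -> matches Hill
  - book 2 (Winter Gardens): author_id=5 -> matches Wilson
  - book 3 (Broken Clocks): author_id=1 -> matches Hill
  - book 4 (Quiet Streets): author_id=5 -> matches Wilson
  - book 5 (Distant Shores): author_id=5 -> matches Wilson
  - book 6 (Paper Boats): author_id=4 -> matches Adams
  - book 7 (Silent Waters): author_id=3 -> matches Hall
  - book 8 (Stone Bridges): author_id=NULL, no match -> kept with NULL
  - book 9 (The Old House): author_id=5 -> matches Wilson
All 9 rows appear; 1 has NULL author.

SQL:
SELECT a.title, b.name AS author
FROM books a
LEFT JOIN authors b ON a.author_id = b.id

Result:
title          | author
---------------+-------
Falling Leaves | Hill  
Winter Gardens | Wilson
Broken Clocks  | Hill  
Quiet Streets  | Wilson
Distant Shores | Wilson
Paper Boats    | Adams 
Silent Waters  | Hall  
Stone Bridges  | NULL  
The Old House  | Wilson


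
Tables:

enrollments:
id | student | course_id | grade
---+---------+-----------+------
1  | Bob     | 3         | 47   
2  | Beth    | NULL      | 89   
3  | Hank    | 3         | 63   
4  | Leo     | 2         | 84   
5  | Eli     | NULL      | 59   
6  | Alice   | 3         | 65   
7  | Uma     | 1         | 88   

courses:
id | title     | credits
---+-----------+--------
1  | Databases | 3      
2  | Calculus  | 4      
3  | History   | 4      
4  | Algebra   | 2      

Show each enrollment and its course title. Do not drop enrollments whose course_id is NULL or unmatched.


LEFT JOIN keeps every row from enrollments (the left table); where course_id has no match in courses, the course columns become NULL. Walk through each enrollment:
  - enrollment 1 (Bob): course_id=3 -> matches History
  - enrollment 2 (Beth): course_id=NULL, no match -> kept with NULL
  - enrollment 3 (Hank): course_id=3 -> matches History
  - enrollment 4 (Leo): course_id=2 -> matches Calculus
  - enrollment 5 (Eli): course_id=NULL, no match -> kept with NULL
  - enrollment 6 (Alice): course_id=3 -> matches History
  - enrollment 7 (Uma): course_id=1 -> matches Databases
All 7 rows appear; 2 have NULL course.

SQL:
SELECT a.student, b.title AS course
FROM enrollments a
LEFT JOIN courses b ON a.course_id = b.id

Result:
student | course   
--------+----------
Bob     | History  
Beth    | NULL     
Hank    | History  
Leo     | Calculus 
Eli     | NULL     
Alice   | History  
Uma     | Databases


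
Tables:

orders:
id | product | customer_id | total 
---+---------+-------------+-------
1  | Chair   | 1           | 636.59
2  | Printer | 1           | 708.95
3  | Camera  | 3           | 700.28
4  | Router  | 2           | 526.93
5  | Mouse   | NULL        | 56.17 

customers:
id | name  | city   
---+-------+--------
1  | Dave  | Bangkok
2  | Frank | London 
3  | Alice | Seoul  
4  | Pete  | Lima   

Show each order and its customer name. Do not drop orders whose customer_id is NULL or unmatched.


LEFT JOIN keeps every row from orders (the left table); where customer_id has no match in customers, the customer columns become NULL. Walk through each order:
  - order 1 (Chair): customer_id=1 -> matches Dave
  - order 2 (Printer): customer_id=1 -> matches Dave
  - order 3 (Camera): customer_id=3 -> matches Alice
  - order 4 (Router): customer_id=2 -> matches Frank
  - order 5 (Mouse): customer_id=NULL, no match -> kept with NULL
All 5 rows appear; 1 has NULL customer.

SQL:
SELECT a.product, b.name AS customer
FROM orders a
LEFT JOIN customers b ON a.customer_id = b.id

Result:
product | customer
--------+---------
Chair   | Dave    
Printer | Dave    
Camera  | Alice   
Router  | Frank   
Mouse   | NULL    


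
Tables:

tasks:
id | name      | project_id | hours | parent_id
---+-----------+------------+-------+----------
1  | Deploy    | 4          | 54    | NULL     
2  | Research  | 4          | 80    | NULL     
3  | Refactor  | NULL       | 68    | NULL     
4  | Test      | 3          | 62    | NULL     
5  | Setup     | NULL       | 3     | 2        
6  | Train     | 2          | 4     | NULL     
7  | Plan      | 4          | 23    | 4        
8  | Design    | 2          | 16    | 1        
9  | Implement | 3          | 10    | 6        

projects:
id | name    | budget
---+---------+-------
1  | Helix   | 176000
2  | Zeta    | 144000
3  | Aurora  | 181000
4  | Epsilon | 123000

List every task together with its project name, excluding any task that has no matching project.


INNER JOIN keeps only tasks rows whose project_id matches an id in projects. Walk through each task:
  - task 1 (Deploy): project_id=4 -> matches Epsilon
  - task 2 (Research): project_id=4 -> matches Epsilon
  - task 3 (Refactor): project_id=NULL, no match -> dropped
  - task 4 (Test): project_id=3 -> matches Aurora
  - task 5 (Setup): project_id=NULL, no match -> dropped
  - task 6 (Train): project_id=2 -> matches Zeta
  - task 7 (Plan): project_id=4 -> matches Epsilon
  - task 8 (Design): project_id=2 -> matches Zeta
  - task 9 (Implement): project_id=3 -> matches Aurora
So 2 of 9 rows are dropped.

SQL:
SELECT a.name, b.name AS project
FROM tasks a
INNER JOIN projects b ON a.project_id = b.id

Result:
name      | project
----------+--------
Deploy    | Epsilon
Research  | Epsilon
Test      | Aurora 
Train     | Zeta   
Plan      | Epsilon
Design    | Zeta   
Implement | Aurora 


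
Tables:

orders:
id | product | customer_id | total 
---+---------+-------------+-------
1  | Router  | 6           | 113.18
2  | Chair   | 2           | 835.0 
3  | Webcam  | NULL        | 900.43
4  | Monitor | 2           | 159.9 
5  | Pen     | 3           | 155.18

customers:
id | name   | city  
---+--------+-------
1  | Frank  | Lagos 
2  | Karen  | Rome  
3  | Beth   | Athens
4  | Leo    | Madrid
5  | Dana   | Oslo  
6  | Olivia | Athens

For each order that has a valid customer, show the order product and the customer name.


INNER JOIN keeps only orders rows whose customer_id matches an id in customers. Walk through each order:
  - order 1 (Router): customer_id=6 -> matches Olivia
  - order 2 (Chair): customer_id=2 -> matches Karen
  - order 3 (Webcam): customer_id=NULL, no match -> dropped
  - order 4 (Monitor): customer_id=2 -> matches Karen
  - order 5 (Pen): customer_id=3 -> matches Beth
So 1 of 5 rows is dropped.

SQL:
SELECT a.product, b.name AS customer
FROM orders a
INNER JOIN customers b ON a.customer_id = b.id

Result:
product | customer
--------+---------
Router  | Olivia  
Chair   | Karen   
Monitor | Karen   
Pen     | Beth    


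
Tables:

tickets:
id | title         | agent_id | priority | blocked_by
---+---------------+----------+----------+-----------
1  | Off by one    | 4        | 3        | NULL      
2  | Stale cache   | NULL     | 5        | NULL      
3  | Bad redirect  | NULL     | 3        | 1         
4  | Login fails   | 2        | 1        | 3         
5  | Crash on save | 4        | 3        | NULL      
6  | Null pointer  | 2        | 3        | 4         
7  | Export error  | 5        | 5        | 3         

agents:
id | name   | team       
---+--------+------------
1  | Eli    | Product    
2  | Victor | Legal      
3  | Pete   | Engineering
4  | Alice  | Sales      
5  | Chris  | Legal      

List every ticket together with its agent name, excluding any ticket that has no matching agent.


INNER JOIN keeps only tickets rows whose agent_id matches an id in agents. Walk through each ticket:
  - ticket 1 (Off by one): agent_id=4 -> matches Alice
  - ticket 2 (Stale cache): agent_id=NULL, no match -> dropped
  - ticket 3 (Bad redirect): agent_id=NULL, no match -> dropped
  - ticket 4 (Login fails): agent_id=2 -> matches Victor
  - ticket 5 (Crash on save): agent_id=4 -> matches Alice
  - ticket 6 (Null pointer): agent_id=2 -> matches Victor
  - ticket 7 (Export error): agent_id=5 -> matches Chris
So 2 of 7 rows are dropped.

SQL:
SELECT a.title, b.name AS agent
FROM tickets a
INNER JOIN agents b ON a.agent_id = b.id

Result:
title         | agent 
--------------+-------
Off by one    | Alice 
Login fails   | Victor
Crash on save | Alice 
Null pointer  | Victor
Export error  | Chris 


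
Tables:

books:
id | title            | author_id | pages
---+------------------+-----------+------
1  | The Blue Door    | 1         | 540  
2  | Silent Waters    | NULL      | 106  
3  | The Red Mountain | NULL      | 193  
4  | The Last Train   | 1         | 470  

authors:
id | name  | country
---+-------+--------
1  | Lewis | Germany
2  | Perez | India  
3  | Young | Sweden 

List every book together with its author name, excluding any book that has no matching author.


INNER JOIN keeps only books rows whose author_id matches an id in authors. Walk through each book:
  - book 1 (The Blue Door): author_id=1 -> matches Lewis
  - book 2 (Silent Waters): author_id=NULL, no match -> dropped
  - book 3 (The Red Mountain): author_id=NULL, no match -> dropped
  - book 4 (The Last Train): author_id=1 -> matches Lewis
So 2 of 4 rows are dropped.

SQL:
SELECT a.title, b.name AS author
FROM books a
INNER JOIN authors b ON a.author_id = b.id

Result:
title          | author
---------------+-------
The Blue Door  | Lewis 
The Last Train | Lewis 


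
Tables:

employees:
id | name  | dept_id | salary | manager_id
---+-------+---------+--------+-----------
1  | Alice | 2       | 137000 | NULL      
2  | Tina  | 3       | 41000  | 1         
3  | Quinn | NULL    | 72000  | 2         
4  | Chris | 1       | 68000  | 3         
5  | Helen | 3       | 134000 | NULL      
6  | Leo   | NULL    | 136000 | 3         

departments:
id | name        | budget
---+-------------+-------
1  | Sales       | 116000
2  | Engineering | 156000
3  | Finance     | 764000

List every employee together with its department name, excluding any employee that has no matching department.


INNER JOIN keeps only employees rows whose dept_id matches an id in departments. Walk through each employee:
  - employee 1 (Alice): dept_id=2 -> matches Engineering
  - employee 2 (Tina): dept_id=3 -> matches Finance
  - employee 3 (Quinn): dept_id=NULL, no match -> dropped
  - employee 4 (Chris): dept_id=1 -> matches Sales
  - employee 5 (Helen): dept_id=3 -> matches Finance
  - employee 6 (Leo): dept_id=NULL, no match -> dropped
So 2 of 6 rows are dropped.

SQL:
SELECT a.name, b.name AS department
FROM employees a
INNER JOIN departments b ON a.dept_id = b.id

Result:
name  | department 
------+------------
Alice | Engineering
Tina  | Finance    
Chris | Sales      
Helen | Finance    
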